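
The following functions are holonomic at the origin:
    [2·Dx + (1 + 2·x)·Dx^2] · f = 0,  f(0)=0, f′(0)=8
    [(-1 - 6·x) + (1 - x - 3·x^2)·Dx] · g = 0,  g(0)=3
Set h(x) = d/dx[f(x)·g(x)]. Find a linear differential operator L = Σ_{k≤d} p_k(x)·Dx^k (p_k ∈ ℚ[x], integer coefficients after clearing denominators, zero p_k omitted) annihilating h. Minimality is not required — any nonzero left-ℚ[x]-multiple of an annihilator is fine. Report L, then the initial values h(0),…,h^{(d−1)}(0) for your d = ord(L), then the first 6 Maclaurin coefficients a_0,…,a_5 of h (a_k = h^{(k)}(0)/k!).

f: a_k = 0, 8, -8, 32/3, -16, 128/5, …
g: a_k = 3, 3, 12, 21, 57, 120, …
f·g: L₀ = L_f ⊗_s L_g, ord ≤ 2·1.
Differentiate: ansatz ord ≤ ord L₀ ⇒ L.
L = (26 + 108·x + 162·x^2) + (2 + 28·x + 117·x^2 + 126·x^3)·Dx + (-1 - 4·x + 2·x^2 + 21·x^3 + 18·x^4)·Dx^2  (order 2).
h: a_k = 24, 0, 312, 224, 2224, 14544/5, …
ICs: h(0) = 24, h′(0) = 0.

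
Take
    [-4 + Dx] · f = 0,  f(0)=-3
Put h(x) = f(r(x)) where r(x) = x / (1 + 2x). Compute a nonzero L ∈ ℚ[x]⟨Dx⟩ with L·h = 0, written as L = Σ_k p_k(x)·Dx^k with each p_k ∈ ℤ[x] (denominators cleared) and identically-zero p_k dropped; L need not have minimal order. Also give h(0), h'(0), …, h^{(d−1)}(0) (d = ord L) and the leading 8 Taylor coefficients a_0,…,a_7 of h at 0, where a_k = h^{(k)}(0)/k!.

L = -4 + (1 + 4·x + 4·x^2)·Dx  (order 1).
h: a_k = -3, -12, 0, 16, -32, 192/5, -256/15, -1280/21, …
ICs: h(0) = -3.

f: a_k = -3, -12, -24, -32, -32, -128/5, -256/15, -1024/105, …
Substitute x→r, Dx→(1/r')Dx; clear ⇒ L₀.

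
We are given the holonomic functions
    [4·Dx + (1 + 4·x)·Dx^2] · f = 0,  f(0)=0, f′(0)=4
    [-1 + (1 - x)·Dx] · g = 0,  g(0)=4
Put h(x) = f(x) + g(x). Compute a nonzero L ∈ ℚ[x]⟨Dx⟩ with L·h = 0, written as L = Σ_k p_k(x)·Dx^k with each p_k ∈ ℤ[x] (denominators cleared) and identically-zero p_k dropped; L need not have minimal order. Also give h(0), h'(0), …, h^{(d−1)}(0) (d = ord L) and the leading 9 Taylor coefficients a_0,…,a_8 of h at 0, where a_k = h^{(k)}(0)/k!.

L = (-44 - 16·x)·Dx + (13 - 56·x - 32·x^2)·Dx^2 + (3 + 11·x - 6·x^2 - 8·x^3)·Dx^3  (order 3).
h: a_k = 4, 8, -4, 76/3, -60, 1044/5, -2036/3, 16412/7, -8188, …
ICs: h(0) = 4, h′(0) = 8, h′′(0) = -8.

f: a_k = 0, 4, -8, 64/3, -64, 1024/5, -2048/3, 16384/7, -8192, …
g: a_k = 4, 4, 4, 4, 4, 4, 4, 4, 4, …
f+g: L₀ = lclm(L_f,L_g), ord ≤ 2+1.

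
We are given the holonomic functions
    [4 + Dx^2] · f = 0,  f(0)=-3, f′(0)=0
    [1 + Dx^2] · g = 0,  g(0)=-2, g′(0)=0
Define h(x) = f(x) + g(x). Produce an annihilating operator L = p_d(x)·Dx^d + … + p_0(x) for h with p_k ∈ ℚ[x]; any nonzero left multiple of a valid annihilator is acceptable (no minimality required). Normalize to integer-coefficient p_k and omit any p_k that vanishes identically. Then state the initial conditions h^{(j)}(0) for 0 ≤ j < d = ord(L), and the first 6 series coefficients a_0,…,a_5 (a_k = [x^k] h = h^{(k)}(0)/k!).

f: a_k = -3, 0, 6, 0, -2, 0, …
g: a_k = -2, 0, 1, 0, -1/12, 0, …
L₀ := lclm(L_f,L_g); ord L₀ ≤ 2+2.
L = 4 + 5·Dx^2 + Dx^4  (order 4).
h: a_k = -5, 0, 7, 0, -25/12, 0, …
ICs: h(0) = -5, h′(0) = 0, h′′(0) = 14, h′′′(0) = 0.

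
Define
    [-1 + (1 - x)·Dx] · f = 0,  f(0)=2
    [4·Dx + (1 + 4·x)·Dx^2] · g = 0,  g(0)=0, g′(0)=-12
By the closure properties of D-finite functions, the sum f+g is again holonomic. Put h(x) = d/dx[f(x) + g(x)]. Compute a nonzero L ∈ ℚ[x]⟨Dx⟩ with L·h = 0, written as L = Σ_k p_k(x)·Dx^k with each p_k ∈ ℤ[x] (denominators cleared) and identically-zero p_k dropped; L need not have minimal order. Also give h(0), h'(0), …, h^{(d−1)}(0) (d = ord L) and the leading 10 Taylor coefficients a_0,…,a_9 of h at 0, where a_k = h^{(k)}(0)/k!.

f: a_k = 2, 2, 2, 2, 2, 2, 2, 2, 2, 2, …
g: a_k = 0, -12, 24, -64, 192, -3072/5, 2048, -49152/7, 24576, -262144/3, …
Weyl lclm of L_f,L_g ⇒ L₀ (ord ≤ 3).
h₀' ⇒ L via d/dx closure of L₀.
L = (44 + 16·x) + (-13 + 56·x + 32·x^2)·Dx + (-3 - 11·x + 6·x^2 + 8·x^3)·Dx^2  (order 2).
h: a_k = -10, 52, -186, 776, -3062, 12300, -49138, 196624, -786414, 3145748, …
ICs: h(0) = -10, h′(0) = 52.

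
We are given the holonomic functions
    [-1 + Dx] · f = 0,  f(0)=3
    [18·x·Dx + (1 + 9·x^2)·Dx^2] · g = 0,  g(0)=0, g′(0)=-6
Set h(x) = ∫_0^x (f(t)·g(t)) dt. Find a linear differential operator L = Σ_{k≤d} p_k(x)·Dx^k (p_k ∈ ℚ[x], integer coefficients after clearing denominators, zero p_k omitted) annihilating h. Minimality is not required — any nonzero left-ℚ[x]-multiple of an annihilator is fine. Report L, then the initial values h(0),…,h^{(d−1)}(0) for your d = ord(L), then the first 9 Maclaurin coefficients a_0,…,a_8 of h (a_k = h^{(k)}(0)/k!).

f: a_k = 3, 3, 3/2, 1/2, 1/8, 1/40, 1/240, 1/1680, 1/13440, …
g: a_k = 0, -6, 0, 18, 0, -486/5, 0, 4374/7, 0, …
f·g: L₀ = L_f ⊗_s L_g, ord ≤ 1·2.
Integrate: L := L₀·Dx.
L = (1 - 18·x + 9·x^2)·Dx + (-2 + 18·x - 18·x^2)·Dx^2 + (1 + 9·x^2)·Dx^3  (order 3).
h: a_k = 0, 0, -9, -6, 45/4, 51/5, -1769/40, -1131/28, 484679/2240, …
ICs: h(0) = 0, h′(0) = 0, h′′(0) = -18.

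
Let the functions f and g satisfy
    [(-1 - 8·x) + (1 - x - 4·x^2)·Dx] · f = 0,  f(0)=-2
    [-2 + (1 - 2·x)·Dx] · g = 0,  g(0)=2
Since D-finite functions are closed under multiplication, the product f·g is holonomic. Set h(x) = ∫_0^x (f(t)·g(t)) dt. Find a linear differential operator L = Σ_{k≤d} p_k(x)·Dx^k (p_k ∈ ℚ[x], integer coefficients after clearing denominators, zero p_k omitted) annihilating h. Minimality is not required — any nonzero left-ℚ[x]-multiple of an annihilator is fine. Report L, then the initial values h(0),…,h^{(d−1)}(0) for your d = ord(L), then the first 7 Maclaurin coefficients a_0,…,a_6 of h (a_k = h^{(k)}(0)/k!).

f: a_k = -2, -2, -10, -18, -58, -130, -362, …
g: a_k = 2, 4, 8, 16, 32, 64, 128, …
Product ⇒ symmetric product L₀, ord ≤ 1.
h=∫h₀ ⇒ L = L₀·Dx.
L = (-3 - 4·x + 24·x^2)·Dx + (1 - 3·x - 2·x^2 + 8·x^3)·Dx^2  (order 2).
h: a_k = 0, -4, -6, -44/3, -31, -364/5, -494/3, …
ICs: h(0) = 0, h′(0) = -4.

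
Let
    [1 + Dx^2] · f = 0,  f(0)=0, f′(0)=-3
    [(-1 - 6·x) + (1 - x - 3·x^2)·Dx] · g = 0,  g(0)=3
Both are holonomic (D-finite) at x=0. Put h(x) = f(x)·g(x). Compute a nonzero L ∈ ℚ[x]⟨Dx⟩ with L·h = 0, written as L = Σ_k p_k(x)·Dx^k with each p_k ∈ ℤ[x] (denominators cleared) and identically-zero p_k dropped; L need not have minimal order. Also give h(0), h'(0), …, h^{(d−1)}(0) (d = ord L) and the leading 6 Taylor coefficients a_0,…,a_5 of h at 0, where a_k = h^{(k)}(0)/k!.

L = (5 + x + 3·x^2) + (2 + 12·x)·Dx + (-1 + x + 3·x^2)·Dx^2  (order 2).
h: a_k = 0, -9, -9, -69/2, -123/2, -6603/40, …
ICs: h(0) = 0, h′(0) = -9.

f: a_k = 0, -3, 0, 1/2, 0, -1/40, …
g: a_k = 3, 3, 12, 21, 57, 120, …
f·g: L₀ = L_f ⊗_s L_g, ord ≤ 2·1.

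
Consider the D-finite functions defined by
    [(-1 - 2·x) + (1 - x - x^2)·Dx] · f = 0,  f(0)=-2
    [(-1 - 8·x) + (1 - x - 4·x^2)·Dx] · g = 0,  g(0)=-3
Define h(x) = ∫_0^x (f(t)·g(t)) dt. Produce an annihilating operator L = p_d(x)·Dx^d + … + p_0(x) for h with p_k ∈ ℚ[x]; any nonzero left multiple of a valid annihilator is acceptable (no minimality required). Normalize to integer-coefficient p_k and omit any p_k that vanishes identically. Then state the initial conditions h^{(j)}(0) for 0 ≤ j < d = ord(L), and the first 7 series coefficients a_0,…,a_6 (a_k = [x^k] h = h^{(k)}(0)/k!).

f: a_k = -2, -2, -4, -6, -10, -16, -26, …
g: a_k = -3, -3, -15, -27, -87, -195, -543, …
Product ⇒ symmetric product L₀, ord ≤ 1.
h=∫₀ˣh₀: take L = L₀·Dx.
L = (-2 - 8·x + 15·x^2 + 16·x^3)·Dx + (1 - 2·x - 4·x^2 + 5·x^3 + 4·x^4)·Dx^2  (order 2).
h: a_k = 0, 6, 6, 16, 57/2, 336/5, 140, …
ICs: h(0) = 0, h′(0) = 6.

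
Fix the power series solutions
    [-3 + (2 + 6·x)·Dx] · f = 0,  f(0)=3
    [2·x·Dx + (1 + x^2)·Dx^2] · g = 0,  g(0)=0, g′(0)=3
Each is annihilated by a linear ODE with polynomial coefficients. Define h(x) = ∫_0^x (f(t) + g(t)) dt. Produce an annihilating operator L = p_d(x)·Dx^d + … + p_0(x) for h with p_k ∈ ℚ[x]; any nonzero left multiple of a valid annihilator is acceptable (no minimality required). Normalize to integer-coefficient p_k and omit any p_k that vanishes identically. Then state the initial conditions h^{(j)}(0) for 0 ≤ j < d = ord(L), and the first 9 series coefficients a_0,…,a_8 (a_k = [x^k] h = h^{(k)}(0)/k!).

L = (-12 - 90·x + 36·x^2 + 54·x^3)·Dx^2 + (-35 - 48·x - 102·x^2 + 144·x^3 + 189·x^4)·Dx^3 + (-6 - 10·x + 36·x^2 + 44·x^3 + 42·x^4 + 54·x^5)·Dx^4  (order 4).
h: a_k = 0, 3, 15/4, -9/8, 65/64, -243/128, 8761/2560, -6561/1024, 1509447/114688, …
ICs: h(0) = 0, h′(0) = 3, h′′(0) = 15/2, h′′′(0) = -27/4.

f: a_k = 3, 9/2, -27/8, 81/16, -1215/128, 5103/256, -45927/1024, 216513/2048, -8444007/32768, …
g: a_k = 0, 3, 0, -1, 0, 3/5, 0, -3/7, 0, …
f+g: L₀ = lclm(L_f,L_g), ord ≤ 1+2.
∫: right-multiply L₀ by Dx.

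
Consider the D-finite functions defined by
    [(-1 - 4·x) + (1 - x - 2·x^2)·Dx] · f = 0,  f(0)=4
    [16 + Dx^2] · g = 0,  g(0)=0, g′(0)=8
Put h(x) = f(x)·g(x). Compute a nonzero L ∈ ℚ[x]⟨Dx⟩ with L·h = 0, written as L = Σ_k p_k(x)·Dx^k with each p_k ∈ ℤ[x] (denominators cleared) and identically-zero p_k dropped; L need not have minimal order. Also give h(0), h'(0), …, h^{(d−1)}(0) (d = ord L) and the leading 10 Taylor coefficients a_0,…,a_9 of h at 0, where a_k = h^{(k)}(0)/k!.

f: a_k = 4, 4, 12, 20, 44, 84, 172, 340, 684, 1364, …
g: a_k = 0, 8, 0, -64/3, 0, 256/15, 0, -2048/315, 0, 4096/2835, …
Sym-product of L_f,L_g gives L₀ (≤ ord 2).
L = (-12 + 16·x + 32·x^2) + (2 + 8·x)·Dx + (-1 + x + 2·x^2)·Dx^2  (order 2).
h: a_k = 0, 32, 32, 32/3, 224/3, 2464/15, 1568/5, 38816/63, 391648/315, 7034656/2835, …
ICs: h(0) = 0, h′(0) = 32.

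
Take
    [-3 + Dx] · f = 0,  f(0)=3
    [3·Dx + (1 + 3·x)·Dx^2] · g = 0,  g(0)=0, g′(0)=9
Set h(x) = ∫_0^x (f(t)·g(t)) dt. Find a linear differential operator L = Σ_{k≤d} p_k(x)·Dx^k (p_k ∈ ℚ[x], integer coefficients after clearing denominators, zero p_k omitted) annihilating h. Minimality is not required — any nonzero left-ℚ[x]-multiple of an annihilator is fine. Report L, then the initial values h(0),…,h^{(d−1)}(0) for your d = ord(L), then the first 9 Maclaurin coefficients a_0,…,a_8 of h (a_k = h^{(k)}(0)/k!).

f: a_k = 3, 9, 27/2, 27/2, 81/8, 243/40, 243/80, 729/560, 2187/4480, …
g: a_k = 0, 9, -27/2, 27, -243/4, 729/5, -729/2, 6561/7, -19683/8, …
L₀ := L_f ⊗_s L_g (sym. prod.), ord ≤ 2.
Integrate: L := L₀·Dx.
L = 27·x·Dx + (-3 - 18·x)·Dx^2 + (1 + 3·x)·Dx^3  (order 3).
h: a_k = 0, 0, 27/2, 27/2, 81/4, 0, 2187/80, -729/16, 50301/448, …
ICs: h(0) = 0, h′(0) = 0, h′′(0) = 27.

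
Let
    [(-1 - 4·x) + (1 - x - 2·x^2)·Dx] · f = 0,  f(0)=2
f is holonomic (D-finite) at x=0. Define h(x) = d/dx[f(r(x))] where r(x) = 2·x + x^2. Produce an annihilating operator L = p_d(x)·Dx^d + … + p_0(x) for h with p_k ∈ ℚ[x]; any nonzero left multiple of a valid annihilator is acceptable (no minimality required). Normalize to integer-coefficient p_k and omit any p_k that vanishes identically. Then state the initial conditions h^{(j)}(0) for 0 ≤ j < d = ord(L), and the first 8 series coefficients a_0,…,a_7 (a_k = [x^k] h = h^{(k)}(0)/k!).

f: a_k = 2, 2, 6, 10, 22, 42, 86, 170, …
Substitute x→r, Dx→(1/r')Dx; clear ⇒ L₀.
h=h₀': d/dx-closure on L₀ ⇒ L.
L = (13 + 52·x + 186·x^2 + 160·x^3 + 40·x^4) + (-1 - 5·x + 26·x^2 + 62·x^3 + 40·x^4 + 8·x^5)·Dx  (order 1).
h: a_k = 4, 52, 312, 1912, 10540, 56412, 292656, 1488432, …
ICs: h(0) = 4.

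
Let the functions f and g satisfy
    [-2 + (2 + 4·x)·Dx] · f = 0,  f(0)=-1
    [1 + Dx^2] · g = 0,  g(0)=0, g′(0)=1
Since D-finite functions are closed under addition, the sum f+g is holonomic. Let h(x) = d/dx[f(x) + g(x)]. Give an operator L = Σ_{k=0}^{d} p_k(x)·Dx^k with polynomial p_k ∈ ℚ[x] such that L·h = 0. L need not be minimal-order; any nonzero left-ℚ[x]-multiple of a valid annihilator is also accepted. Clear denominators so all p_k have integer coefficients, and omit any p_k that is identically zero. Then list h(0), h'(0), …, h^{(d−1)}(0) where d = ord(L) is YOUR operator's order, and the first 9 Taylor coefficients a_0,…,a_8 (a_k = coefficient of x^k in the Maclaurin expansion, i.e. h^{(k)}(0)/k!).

f: a_k = -1, -1, 1/2, -1/2, 5/8, -7/8, 21/16, -33/16, 429/128, …
g: a_k = 0, 1, 0, -1/6, 0, 1/120, 0, -1/5040, 0, …
f+g: L₀ = lclm(L_f,L_g), ord ≤ 1+2.
h₀' ⇒ L via d/dx closure of L₀.
L = (-4 - x - x^2) + (-1 - 3·x - 3·x^2 - 2·x^3)·Dx + (-4 - x - x^2)·Dx^2 + (-1 - 3·x - 3·x^2 - 2·x^3)·Dx^3  (order 3).
h: a_k = 0, 1, -2, 5/2, -13/3, 63/8, -2599/180, 429/16, -126689/2520, …
ICs: h(0) = 0, h′(0) = 1, h′′(0) = -4.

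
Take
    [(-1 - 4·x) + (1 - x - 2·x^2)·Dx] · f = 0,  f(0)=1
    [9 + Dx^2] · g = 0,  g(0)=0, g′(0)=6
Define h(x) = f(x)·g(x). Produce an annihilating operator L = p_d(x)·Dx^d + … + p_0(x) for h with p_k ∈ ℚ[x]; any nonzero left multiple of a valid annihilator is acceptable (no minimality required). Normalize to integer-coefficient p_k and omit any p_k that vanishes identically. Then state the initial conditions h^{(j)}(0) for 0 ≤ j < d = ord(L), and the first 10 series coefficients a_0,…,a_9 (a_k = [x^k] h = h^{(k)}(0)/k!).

L = (-5 + 9·x + 18·x^2) + (2 + 8·x)·Dx + (-1 + x + 2·x^2)·Dx^2  (order 2).
h: a_k = 0, 6, 6, 9, 21, 861/20, 1701/20, 47679/280, 95307/280, 1525563/2240, …
ICs: h(0) = 0, h′(0) = 6.

f: a_k = 1, 1, 3, 5, 11, 21, 43, 85, 171, 341, …
g: a_k = 0, 6, 0, -9, 0, 81/20, 0, -243/280, 0, 243/2240, …
f·g: L₀ = L_f ⊗_s L_g, ord ≤ 1·2.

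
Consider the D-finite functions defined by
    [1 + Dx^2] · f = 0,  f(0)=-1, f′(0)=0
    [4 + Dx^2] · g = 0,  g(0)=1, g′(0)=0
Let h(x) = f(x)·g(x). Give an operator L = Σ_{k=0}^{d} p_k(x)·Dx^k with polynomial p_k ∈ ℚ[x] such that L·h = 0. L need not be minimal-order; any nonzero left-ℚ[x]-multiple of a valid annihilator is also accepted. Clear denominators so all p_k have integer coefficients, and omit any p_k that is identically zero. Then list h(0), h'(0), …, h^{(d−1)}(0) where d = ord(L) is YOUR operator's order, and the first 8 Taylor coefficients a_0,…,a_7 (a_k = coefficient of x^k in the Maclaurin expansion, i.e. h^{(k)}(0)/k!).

f: a_k = -1, 0, 1/2, 0, -1/24, 0, 1/720, 0, …
g: a_k = 1, 0, -2, 0, 2/3, 0, -4/45, 0, …
f·g: L₀ = L_f ⊗_s L_g, ord ≤ 2·2.
L = 9 + 10·Dx^2 + Dx^4  (order 4).
h: a_k = -1, 0, 5/2, 0, -41/24, 0, 73/144, 0, …
ICs: h(0) = -1, h′(0) = 0, h′′(0) = 5, h′′′(0) = 0.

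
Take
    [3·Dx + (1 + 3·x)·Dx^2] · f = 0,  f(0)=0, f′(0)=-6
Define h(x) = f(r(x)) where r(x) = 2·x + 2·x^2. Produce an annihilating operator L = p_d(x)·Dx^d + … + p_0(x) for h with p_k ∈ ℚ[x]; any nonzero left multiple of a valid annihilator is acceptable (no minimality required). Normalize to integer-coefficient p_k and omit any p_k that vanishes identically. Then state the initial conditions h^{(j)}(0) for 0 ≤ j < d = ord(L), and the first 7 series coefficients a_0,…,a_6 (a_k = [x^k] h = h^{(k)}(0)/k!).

f: a_k = 0, -6, 9, -18, 81/2, -486/5, 243, …
Change of var in L_f (x↦r) gives L₀.
L = (4 + 12·x + 12·x^2)·Dx + (1 + 8·x + 18·x^2 + 12·x^3)·Dx^2  (order 2).
h: a_k = 0, -12, 24, -72, 252, -4752/5, 3744, …
ICs: h(0) = 0, h′(0) = -12.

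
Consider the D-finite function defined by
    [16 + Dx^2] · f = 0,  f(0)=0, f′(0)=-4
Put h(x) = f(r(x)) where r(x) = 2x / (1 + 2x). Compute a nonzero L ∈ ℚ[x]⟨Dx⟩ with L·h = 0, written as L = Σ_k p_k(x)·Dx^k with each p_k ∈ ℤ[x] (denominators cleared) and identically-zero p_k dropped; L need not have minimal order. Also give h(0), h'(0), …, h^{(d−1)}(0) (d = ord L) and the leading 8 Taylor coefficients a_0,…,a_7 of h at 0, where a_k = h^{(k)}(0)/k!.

f: a_k = 0, -4, 0, 32/3, 0, -128/15, 0, 1024/315, …
h₀=f(r): pull back L_f along r ⇒ L₀.
L = 64 + (4 + 24·x + 48·x^2 + 32·x^3)·Dx + (1 + 8·x + 24·x^2 + 32·x^3 + 16·x^4)·Dx^2  (order 2).
h: a_k = 0, -8, 16, 160/3, -448, 24704/15, -3840, 1260032/315, …
ICs: h(0) = 0, h′(0) = -8.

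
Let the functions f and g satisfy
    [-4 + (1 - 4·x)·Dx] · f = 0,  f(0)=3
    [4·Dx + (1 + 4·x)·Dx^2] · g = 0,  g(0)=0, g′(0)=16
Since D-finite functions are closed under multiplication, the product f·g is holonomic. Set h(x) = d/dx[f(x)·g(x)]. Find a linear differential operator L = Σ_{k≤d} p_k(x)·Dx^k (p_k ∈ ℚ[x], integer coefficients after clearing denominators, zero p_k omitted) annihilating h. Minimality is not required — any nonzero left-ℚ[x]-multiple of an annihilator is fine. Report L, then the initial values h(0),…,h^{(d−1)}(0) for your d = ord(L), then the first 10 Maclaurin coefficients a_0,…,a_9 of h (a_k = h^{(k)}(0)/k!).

f: a_k = 3, 12, 48, 192, 768, 3072, 12288, 49152, 196608, 786432, …
g: a_k = 0, 16, -32, 256/3, -256, 4096/5, -8192/3, 65536/7, -32768, 1048576/9, …
L₀ := L_f ⊗_s L_g (sym. prod.), ord ≤ 2.
Differentiate: ansatz ord ≤ ord L₀ ⇒ L.
L = 64 + (4 + 80·x)·Dx + (-1 + 16·x^2)·Dx^2  (order 2).
h: a_k = 48, 192, 1920, 7168, 48128, 909312/5, 5226496/5, 139722752/35, 738852864/35, 1706033152/21, …
ICs: h(0) = 48, h′(0) = 192.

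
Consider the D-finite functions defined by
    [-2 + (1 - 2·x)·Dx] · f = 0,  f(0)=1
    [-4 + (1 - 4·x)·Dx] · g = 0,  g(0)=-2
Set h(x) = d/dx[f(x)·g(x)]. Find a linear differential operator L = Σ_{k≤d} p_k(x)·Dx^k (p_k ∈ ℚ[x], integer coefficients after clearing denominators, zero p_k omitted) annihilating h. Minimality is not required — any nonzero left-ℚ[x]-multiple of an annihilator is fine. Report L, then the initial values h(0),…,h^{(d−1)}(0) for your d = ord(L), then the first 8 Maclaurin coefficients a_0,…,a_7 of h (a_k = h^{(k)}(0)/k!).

f: a_k = 1, 2, 4, 8, 16, 32, 64, 128, …
g: a_k = -2, -8, -32, -128, -512, -2048, -8192, -32768, …
Sym-product of L_f,L_g gives L₀ (≤ ord 1).
Differentiate: ansatz ord ≤ ord L₀ ⇒ L.
L = (28 - 144·x + 192·x^2) + (-3 + 26·x - 72·x^2 + 64·x^3)·Dx  (order 1).
h: a_k = -12, -112, -720, -3968, -20160, -97536, -456960, -2093056, …
ICs: h(0) = -12.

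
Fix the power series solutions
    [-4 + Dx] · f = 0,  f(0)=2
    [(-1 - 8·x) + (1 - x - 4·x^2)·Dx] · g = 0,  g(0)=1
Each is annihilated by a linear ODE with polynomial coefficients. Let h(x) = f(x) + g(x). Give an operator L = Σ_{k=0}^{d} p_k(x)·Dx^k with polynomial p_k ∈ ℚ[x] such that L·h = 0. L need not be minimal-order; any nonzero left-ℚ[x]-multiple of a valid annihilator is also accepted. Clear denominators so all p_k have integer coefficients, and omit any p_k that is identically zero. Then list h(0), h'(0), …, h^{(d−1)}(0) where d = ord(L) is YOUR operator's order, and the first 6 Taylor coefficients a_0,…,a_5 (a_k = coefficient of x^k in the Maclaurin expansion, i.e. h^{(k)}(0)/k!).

L = (24 - 16·x + 576·x^2 + 512·x^3) + (6 - 56·x - 208·x^2 + 128·x^3 + 256·x^4)·Dx + (-3 + 15·x + 16·x^2 - 64·x^3 - 64·x^4)·Dx^2  (order 2).
h: a_k = 3, 9, 21, 91/3, 151/3, 1231/15, …
ICs: h(0) = 3, h′(0) = 9.

f: a_k = 2, 8, 16, 64/3, 64/3, 256/15, …
g: a_k = 1, 1, 5, 9, 29, 65, …
L₀ := lclm(L_f,L_g); ord L₀ ≤ 1+1.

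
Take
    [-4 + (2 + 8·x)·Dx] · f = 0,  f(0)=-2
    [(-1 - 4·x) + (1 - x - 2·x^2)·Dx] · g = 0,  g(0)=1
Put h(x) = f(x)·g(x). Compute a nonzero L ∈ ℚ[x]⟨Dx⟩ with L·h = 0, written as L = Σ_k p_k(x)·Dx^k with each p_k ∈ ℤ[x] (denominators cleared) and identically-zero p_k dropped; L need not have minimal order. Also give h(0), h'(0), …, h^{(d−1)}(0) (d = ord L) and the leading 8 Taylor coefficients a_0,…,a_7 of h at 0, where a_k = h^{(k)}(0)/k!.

f: a_k = -2, -4, 4, -8, 20, -56, 168, -528, …
g: a_k = 1, 1, 3, 5, 11, 21, 43, 85, …
f·g: L₀ = L_f ⊗_s L_g, ord ≤ 1·1.
L = (3 + 6·x + 12·x^2) + (-1 - 3·x + 6·x^2 + 8·x^3)·Dx  (order 1).
h: a_k = -2, -6, -6, -26, -18, -126, 6, -774, …
ICs: h(0) = -2.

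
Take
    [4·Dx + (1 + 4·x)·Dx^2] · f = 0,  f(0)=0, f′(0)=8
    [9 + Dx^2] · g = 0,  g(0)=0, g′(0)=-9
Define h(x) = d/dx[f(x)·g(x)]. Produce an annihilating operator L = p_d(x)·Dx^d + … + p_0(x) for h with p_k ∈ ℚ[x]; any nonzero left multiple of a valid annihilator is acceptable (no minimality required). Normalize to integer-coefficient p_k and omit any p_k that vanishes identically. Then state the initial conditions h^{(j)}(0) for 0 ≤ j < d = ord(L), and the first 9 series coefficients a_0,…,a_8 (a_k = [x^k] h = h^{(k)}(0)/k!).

L = (-153603 - 635688·x - 3184272·x^2 - 4292352·x^3 + 12503808·x^4 + 40310784·x^5 + 26873856·x^6) + (-47736 - 304992·x - 311040·x^2 + 2073600·x^3 + 7464960·x^4 + 5971968·x^5)·Dx + (-19110 - 88272·x - 352800·x^2 + 41472·x^3 + 3773952·x^4 + 8957952·x^5 + 5971968·x^6)·Dx^2 + (-5304 - 33888·x - 34560·x^2 + 230400·x^3 + 829440·x^4 + 663552·x^5)·Dx^3 + (-227 - 1960·x + 112·x^2 + 57600·x^3 + 264960·x^4 + 497664·x^5 + 331776·x^6)·Dx^4  (order 4).
h: a_k = 0, -144, 432, -1104, 4680, -18954, 373002/5, -10317852/35, 40880943/35, …
ICs: h(0) = 0, h′(0) = -144, h′′(0) = 864, h′′′(0) = -6624.

f: a_k = 0, 8, -16, 128/3, -128, 2048/5, -4096/3, 32768/7, -16384, …
g: a_k = 0, -9, 0, 27/2, 0, -243/40, 0, 729/560, 0, …
h₀=f·g: eliminate ⇒ L₀, order ≤ 2·2.
h=h₀': d/dx-closure on L₀ ⇒ L.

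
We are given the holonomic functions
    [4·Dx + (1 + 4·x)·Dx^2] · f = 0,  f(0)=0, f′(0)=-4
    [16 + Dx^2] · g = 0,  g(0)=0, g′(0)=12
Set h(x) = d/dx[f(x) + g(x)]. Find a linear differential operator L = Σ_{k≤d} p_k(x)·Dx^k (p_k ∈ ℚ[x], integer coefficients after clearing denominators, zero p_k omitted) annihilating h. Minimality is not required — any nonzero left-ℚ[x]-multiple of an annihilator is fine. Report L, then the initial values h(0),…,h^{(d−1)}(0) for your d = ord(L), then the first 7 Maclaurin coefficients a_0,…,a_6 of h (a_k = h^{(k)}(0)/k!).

f: a_k = 0, -4, 8, -64/3, 64, -1024/5, 2048/3, …
g: a_k = 0, 12, 0, -32, 0, 128/5, 0, …
L₀ := lclm(L_f,L_g); ord L₀ ≤ 2+2.
Differentiate: ansatz ord ≤ ord L₀ ⇒ L.
L = (448 + 512·x + 1024·x^2) + (48 + 320·x + 768·x^2 + 1024·x^3)·Dx + (28 + 32·x + 64·x^2)·Dx^2 + (3 + 20·x + 48·x^2 + 64·x^3)·Dx^3  (order 3).
h: a_k = 8, 16, -160, 256, -896, 4096, -246784/15, …
ICs: h(0) = 8, h′(0) = 16, h′′(0) = -320.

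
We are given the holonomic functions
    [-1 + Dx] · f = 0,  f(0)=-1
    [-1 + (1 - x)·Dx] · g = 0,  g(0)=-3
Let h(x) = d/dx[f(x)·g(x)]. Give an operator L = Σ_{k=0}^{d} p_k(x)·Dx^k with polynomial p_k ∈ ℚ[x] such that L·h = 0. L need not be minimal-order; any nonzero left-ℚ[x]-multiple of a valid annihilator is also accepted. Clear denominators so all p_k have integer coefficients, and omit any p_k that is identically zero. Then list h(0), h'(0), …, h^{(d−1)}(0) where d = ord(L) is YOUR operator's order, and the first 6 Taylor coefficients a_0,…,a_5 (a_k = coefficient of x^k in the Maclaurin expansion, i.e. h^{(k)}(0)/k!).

f: a_k = -1, -1, -1/2, -1/6, -1/24, -1/120, …
g: a_k = -3, -3, -3, -3, -3, -3, …
f·g: L₀ = L_f ⊗_s L_g, ord ≤ 1·1.
Derive L from L₀ (diff closure).
L = (5 - 4·x + x^2) + (-2 + 3·x - x^2)·Dx  (order 1).
h: a_k = 6, 15, 24, 65/2, 163/4, 1957/40, …
ICs: h(0) = 6.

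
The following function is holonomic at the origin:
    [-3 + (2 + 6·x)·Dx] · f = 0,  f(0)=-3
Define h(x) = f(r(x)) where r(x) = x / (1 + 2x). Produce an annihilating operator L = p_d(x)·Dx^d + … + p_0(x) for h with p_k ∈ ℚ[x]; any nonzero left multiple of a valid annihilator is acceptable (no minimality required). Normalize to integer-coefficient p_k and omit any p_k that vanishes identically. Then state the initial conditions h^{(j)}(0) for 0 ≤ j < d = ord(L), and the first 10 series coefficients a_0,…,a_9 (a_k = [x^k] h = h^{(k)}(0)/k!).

L = -3 + (2 + 14·x + 20·x^2)·Dx  (order 1).
h: a_k = -3, -9/2, 99/8, -585/16, 14895/128, -101727/256, 1477503/1024, -11283849/2048, 717364935/32768, -5879661795/65536, …
ICs: h(0) = -3.

f: a_k = -3, -9/2, 27/8, -81/16, 1215/128, -5103/256, 45927/1024, -216513/2048, 8444007/32768, -42220035/65536, …
h₀=f(r): pull back L_f along r ⇒ L₀.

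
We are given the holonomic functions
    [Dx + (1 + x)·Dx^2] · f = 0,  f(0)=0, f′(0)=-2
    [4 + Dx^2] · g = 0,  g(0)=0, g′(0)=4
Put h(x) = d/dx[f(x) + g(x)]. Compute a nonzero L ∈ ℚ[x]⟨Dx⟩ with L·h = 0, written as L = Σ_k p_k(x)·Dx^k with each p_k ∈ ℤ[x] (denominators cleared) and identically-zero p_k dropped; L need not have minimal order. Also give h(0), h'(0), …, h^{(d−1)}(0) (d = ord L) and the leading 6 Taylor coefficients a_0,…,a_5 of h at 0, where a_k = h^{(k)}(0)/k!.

f: a_k = 0, -2, 1, -2/3, 1/2, -2/5, …
g: a_k = 0, 4, 0, -8/3, 0, 8/15, …
f+g: L₀ = lclm(L_f,L_g), ord ≤ 2+2.
Differentiate: ansatz ord ≤ ord L₀ ⇒ L.
L = (20 + 16·x + 8·x^2) + (12 + 28·x + 24·x^2 + 8·x^3)·Dx + (5 + 4·x + 2·x^2)·Dx^2 + (3 + 7·x + 6·x^2 + 2·x^3)·Dx^3  (order 3).
h: a_k = 2, 2, -10, 2, 2/3, 2, …
ICs: h(0) = 2, h′(0) = 2, h′′(0) = -20.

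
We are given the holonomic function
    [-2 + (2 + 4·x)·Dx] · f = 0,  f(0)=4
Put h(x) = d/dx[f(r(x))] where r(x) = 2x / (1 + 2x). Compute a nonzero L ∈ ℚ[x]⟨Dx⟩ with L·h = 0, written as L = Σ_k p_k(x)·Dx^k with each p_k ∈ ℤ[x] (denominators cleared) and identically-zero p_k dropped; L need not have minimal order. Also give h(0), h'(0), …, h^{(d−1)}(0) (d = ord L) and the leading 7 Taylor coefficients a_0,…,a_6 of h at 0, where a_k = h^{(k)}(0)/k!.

f: a_k = 4, 4, -2, 2, -5/2, 7/2, -21/4, …
f∘r: x↦r, Dx↦Dx/r' in L_f ⇒ L₀.
h₀' ⇒ L via d/dx closure of L₀.
L = (-6 - 24·x) + (-1 - 8·x - 12·x^2)·Dx  (order 1).
h: a_k = 8, -48, 240, -1184, 6000, -31392, 168672, …
ICs: h(0) = 8.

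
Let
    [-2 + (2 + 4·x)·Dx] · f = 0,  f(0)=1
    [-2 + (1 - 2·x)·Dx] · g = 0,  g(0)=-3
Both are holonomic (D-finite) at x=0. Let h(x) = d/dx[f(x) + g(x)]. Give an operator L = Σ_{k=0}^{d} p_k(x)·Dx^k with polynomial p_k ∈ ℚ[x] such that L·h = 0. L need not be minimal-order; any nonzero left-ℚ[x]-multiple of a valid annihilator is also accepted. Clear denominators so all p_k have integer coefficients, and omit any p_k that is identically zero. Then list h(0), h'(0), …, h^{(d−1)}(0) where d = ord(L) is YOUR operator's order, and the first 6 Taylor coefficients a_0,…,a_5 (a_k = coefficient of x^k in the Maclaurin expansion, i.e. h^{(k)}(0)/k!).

f: a_k = 1, 1, -1/2, 1/2, -5/8, 7/8, …
g: a_k = -3, -6, -12, -24, -48, -96, …
Sum ⇒ L₀ = lclm(L_f,L_g) in ℚ(x)⟨Dx⟩.
h₀' ⇒ L via d/dx closure of L₀.
L = (-36 - 24·x) + (-21 - 108·x - 84·x^2)·Dx + (5 + 6·x - 20·x^2 - 24·x^3)·Dx^2  (order 2).
h: a_k = -5, -25, -141/2, -389/2, -3805/8, -9279/8, …
ICs: h(0) = -5, h′(0) = -25.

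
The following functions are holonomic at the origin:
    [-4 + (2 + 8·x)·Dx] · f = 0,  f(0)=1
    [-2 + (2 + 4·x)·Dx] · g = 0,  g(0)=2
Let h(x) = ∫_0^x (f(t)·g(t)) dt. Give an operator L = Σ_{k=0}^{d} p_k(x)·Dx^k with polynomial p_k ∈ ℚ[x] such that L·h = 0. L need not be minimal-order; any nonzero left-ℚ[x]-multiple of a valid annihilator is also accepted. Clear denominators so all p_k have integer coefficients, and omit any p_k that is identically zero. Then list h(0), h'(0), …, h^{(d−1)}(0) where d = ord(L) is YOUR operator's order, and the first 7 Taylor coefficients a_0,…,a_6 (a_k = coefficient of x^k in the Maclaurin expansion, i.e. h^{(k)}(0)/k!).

L = (-3 - 8·x)·Dx + (1 + 6·x + 8·x^2)·Dx^2  (order 2).
h: a_k = 0, 2, 3, -1/3, 3/4, -37/20, 39/8, …
ICs: h(0) = 0, h′(0) = 2.

f: a_k = 1, 2, -2, 4, -10, 28, -84, …
g: a_k = 2, 2, -1, 1, -5/4, 7/4, -21/8, …
h₀=f·g: eliminate ⇒ L₀, order ≤ 1·1.
∫: right-multiply L₀ by Dx.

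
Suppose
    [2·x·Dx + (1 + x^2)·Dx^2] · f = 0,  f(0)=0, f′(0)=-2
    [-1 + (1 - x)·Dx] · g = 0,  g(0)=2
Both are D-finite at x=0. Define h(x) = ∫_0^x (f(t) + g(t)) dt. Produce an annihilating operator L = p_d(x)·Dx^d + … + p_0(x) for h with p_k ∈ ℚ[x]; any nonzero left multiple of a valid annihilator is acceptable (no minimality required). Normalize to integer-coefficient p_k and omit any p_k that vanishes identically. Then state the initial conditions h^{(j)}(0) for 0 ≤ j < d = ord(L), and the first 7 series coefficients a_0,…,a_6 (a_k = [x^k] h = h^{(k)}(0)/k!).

L = (2 - 8·x - 6·x^2)·Dx^2 + (-4 + 2·x - 4·x^2 - 6·x^3)·Dx^3 + (1 - x^4)·Dx^4  (order 4).
h: a_k = 0, 2, 0, 2/3, 2/3, 2/5, 4/15, …
ICs: h(0) = 0, h′(0) = 2, h′′(0) = 0, h′′′(0) = 4.

f: a_k = 0, -2, 0, 2/3, 0, -2/5, 0, …
g: a_k = 2, 2, 2, 2, 2, 2, 2, …
h₀=f+g: left-lcm gives L₀, ord ≤ 3.
∫: right-multiply L₀ by Dx.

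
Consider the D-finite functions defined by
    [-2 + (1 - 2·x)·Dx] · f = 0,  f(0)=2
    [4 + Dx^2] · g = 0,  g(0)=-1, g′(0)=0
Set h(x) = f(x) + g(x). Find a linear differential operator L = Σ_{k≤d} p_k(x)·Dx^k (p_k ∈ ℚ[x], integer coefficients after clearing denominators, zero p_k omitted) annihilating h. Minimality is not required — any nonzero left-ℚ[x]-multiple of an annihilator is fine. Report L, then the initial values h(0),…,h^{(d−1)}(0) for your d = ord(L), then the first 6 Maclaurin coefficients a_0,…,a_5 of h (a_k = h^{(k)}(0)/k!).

L = (56 - 32·x + 32·x^2) + (-12 + 40·x - 48·x^2 + 32·x^3)·Dx + (14 - 8·x + 8·x^2)·Dx^2 + (-3 + 10·x - 12·x^2 + 8·x^3)·Dx^3  (order 3).
h: a_k = 1, 4, 10, 16, 94/3, 64, …
ICs: h(0) = 1, h′(0) = 4, h′′(0) = 20.

f: a_k = 2, 4, 8, 16, 32, 64, …
g: a_k = -1, 0, 2, 0, -2/3, 0, …
L₀ := lclm(L_f,L_g); ord L₀ ≤ 1+2.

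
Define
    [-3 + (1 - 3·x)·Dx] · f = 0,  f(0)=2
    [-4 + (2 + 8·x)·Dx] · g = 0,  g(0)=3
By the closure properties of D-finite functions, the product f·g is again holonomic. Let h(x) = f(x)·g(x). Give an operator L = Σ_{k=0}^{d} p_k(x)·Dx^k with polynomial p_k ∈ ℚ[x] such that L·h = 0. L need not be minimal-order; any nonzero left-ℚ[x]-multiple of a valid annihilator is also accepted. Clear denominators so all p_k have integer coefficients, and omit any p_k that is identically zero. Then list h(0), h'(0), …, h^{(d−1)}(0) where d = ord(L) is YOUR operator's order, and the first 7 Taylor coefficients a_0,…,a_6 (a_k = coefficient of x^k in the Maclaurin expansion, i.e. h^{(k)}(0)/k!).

f: a_k = 2, 6, 18, 54, 162, 486, 1458, …
g: a_k = 3, 6, -6, 12, -30, 84, -252, …
Sym-product of L_f,L_g gives L₀ (≤ ord 1).
L = (5 + 6·x) + (-1 - x + 12·x^2)·Dx  (order 1).
h: a_k = 6, 30, 78, 258, 714, 2310, 6426, …
ICs: h(0) = 6.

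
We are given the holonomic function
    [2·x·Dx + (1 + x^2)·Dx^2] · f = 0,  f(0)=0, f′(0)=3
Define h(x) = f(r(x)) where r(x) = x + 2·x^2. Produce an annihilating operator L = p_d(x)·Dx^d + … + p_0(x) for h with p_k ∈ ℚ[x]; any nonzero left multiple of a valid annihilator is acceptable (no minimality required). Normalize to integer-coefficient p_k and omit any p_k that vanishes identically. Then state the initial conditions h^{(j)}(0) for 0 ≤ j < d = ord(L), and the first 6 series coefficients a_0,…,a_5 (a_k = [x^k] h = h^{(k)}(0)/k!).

f: a_k = 0, 3, 0, -1, 0, 3/5, …
Change of var in L_f (x↦r) gives L₀.
L = (-4 + 2·x + 16·x^2 + 48·x^3 + 48·x^4)·Dx + (1 + 4·x + x^2 + 8·x^3 + 20·x^4 + 16·x^5)·Dx^2  (order 2).
h: a_k = 0, 3, 6, -1, -6, -57/5, …
ICs: h(0) = 0, h′(0) = 3.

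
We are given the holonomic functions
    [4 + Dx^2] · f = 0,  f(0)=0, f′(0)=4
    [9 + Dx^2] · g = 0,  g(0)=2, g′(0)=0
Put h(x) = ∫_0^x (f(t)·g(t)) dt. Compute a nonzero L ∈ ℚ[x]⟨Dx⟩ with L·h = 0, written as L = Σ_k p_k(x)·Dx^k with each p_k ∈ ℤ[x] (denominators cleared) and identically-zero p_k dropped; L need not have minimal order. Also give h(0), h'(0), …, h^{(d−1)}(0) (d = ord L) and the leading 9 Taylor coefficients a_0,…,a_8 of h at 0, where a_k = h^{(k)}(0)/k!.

L = 25·Dx + 26·Dx^3 + Dx^5  (order 5).
h: a_k = 0, 0, 4, 0, -31/3, 0, 781/90, 0, -19531/5040, …
ICs: h(0) = 0, h′(0) = 0, h′′(0) = 8, h′′′(0) = 0, h′′′′(0) = -248.

f: a_k = 0, 4, 0, -8/3, 0, 8/15, 0, -16/315, 0, …
g: a_k = 2, 0, -9, 0, 27/4, 0, -81/40, 0, 729/2240, …
L₀ := L_f ⊗_s L_g (sym. prod.), ord ≤ 4.
h=∫h₀ ⇒ L = L₀·Dx.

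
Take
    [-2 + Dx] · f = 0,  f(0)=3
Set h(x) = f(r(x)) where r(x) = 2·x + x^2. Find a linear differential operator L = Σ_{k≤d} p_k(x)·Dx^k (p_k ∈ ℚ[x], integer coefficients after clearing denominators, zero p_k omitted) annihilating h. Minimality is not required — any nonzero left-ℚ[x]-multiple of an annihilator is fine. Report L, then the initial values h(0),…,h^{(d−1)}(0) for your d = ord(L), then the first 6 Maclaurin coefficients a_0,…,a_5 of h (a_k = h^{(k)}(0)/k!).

f: a_k = 3, 6, 6, 4, 2, 4/5, …
h₀=f(r): pull back L_f along r ⇒ L₀.
L = (-4 - 4·x) + Dx  (order 1).
h: a_k = 3, 12, 30, 56, 86, 568/5, …
ICs: h(0) = 3.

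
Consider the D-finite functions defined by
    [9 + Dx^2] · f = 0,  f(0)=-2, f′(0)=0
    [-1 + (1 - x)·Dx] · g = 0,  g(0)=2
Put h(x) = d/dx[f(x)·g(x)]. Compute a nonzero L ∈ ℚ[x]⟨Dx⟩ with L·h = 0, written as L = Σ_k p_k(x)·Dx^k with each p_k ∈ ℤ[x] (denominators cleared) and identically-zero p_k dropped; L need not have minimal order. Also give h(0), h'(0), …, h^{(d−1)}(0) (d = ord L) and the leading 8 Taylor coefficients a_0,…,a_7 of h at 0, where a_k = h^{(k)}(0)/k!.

f: a_k = -2, 0, 9, 0, -27/4, 0, 81/40, 0, …
g: a_k = 2, 2, 2, 2, 2, 2, 2, 2, …
L₀ := L_f ⊗_s L_g (sym. prod.), ord ≤ 2.
Derive L from L₀ (diff closure).
L = (7 - 18·x + 9·x^2) + (-2 + 2·x)·Dx + (1 - 2·x + x^2)·Dx^2  (order 2).
h: a_k = -4, 28, 42, 2, 5/2, 273/10, 637/20, 4367/140, …
ICs: h(0) = -4, h′(0) = 28.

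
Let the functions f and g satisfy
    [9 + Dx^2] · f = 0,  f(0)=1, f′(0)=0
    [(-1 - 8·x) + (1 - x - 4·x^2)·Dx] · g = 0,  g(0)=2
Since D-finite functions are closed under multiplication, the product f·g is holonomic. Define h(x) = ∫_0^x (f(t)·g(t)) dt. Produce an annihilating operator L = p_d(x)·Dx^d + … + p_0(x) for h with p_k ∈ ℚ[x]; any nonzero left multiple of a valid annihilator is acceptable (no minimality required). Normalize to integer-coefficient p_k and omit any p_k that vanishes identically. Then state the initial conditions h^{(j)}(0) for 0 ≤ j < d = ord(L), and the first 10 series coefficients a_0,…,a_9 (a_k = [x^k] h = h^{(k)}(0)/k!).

f: a_k = 1, 0, -9/2, 0, 27/8, 0, -81/80, 0, 729/4480, 0, …
g: a_k = 2, 2, 10, 18, 58, 130, 362, 882, 2330, 5858, …
h₀=f·g: eliminate ⇒ L₀, order ≤ 2·1.
∫: right-multiply L₀ by Dx.
L = (-1 + 9·x + 36·x^2)·Dx + (2 + 16·x)·Dx^2 + (-1 + x + 4·x^2)·Dx^3  (order 3).
h: a_k = 0, 2, 1, 1/3, 9/4, 79/20, 223/24, 5309/280, 14229/320, 1986769/20160, …
ICs: h(0) = 0, h′(0) = 2, h′′(0) = 2.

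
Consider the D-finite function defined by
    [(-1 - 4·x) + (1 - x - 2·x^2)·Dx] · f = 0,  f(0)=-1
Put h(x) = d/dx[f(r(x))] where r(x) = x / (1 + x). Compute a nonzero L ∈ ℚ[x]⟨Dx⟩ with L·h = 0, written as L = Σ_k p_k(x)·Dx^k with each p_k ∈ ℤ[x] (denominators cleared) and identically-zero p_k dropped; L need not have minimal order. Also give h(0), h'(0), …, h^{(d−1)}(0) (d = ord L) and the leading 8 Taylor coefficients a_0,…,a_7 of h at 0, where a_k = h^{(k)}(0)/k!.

f: a_k = -1, -1, -3, -5, -11, -21, -43, -85, …
L₀ from L_f via x↦r, Dx↦r'^{-1}Dx.
h=h₀': d/dx-closure on L₀ ⇒ L.
L = (4 + 12·x + 36·x^2 + 20·x^3) + (-1 - 7·x - 9·x^2 + 7·x^3 + 10·x^4)·Dx  (order 1).
h: a_k = -1, -4, 0, -16, 20, -72, 140, -352, …
ICs: h(0) = -1.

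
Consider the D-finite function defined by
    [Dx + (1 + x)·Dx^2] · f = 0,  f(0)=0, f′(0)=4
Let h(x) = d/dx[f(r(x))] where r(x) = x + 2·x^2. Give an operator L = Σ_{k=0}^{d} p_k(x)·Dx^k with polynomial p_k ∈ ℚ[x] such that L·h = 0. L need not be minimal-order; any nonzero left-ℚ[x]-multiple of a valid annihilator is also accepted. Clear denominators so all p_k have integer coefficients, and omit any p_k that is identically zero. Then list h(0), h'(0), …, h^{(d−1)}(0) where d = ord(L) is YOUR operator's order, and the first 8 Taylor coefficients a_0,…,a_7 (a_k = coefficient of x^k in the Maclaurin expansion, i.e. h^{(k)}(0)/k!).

L = (-3 + 4·x + 8·x^2) + (1 + 5·x + 6·x^2 + 8·x^3)·Dx  (order 1).
h: a_k = 4, 12, -20, -4, 44, -36, -52, 124, …
ICs: h(0) = 4.

f: a_k = 0, 4, -2, 4/3, -1, 4/5, -2/3, 4/7, …
Change of var in L_f (x↦r) gives L₀.
h₀' ⇒ L via d/dx closure of L₀.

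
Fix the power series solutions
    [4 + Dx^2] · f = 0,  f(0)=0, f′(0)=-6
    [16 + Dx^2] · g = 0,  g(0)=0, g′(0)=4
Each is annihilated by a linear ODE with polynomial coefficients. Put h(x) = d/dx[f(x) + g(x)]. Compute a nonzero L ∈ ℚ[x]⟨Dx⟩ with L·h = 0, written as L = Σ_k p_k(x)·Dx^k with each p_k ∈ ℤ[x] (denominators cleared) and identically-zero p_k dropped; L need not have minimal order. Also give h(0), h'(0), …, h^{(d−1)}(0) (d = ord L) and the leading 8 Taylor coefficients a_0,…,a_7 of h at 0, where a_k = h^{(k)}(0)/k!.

f: a_k = 0, -6, 0, 4, 0, -4/5, 0, 8/105, …
g: a_k = 0, 4, 0, -32/3, 0, 128/15, 0, -1024/315, …
L₀ := lclm(L_f,L_g); ord L₀ ≤ 2+2.
h=h₀': d/dx-closure on L₀ ⇒ L.
L = 64 + 20·Dx^2 + Dx^4  (order 4).
h: a_k = -2, 0, -20, 0, 116/3, 0, -200/9, 0, …
ICs: h(0) = -2, h′(0) = 0, h′′(0) = -40, h′′′(0) = 0.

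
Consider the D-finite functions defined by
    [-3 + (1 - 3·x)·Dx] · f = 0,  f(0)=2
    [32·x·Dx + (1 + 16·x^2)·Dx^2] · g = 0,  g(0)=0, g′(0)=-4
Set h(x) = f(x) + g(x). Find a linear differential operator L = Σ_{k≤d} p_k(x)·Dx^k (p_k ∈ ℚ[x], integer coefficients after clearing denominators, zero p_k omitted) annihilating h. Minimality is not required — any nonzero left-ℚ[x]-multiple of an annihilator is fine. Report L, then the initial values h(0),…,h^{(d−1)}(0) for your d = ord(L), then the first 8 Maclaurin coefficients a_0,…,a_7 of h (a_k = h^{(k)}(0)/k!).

f: a_k = 2, 6, 18, 54, 162, 486, 1458, 4374, …
g: a_k = 0, -4, 0, 64/3, 0, -1024/5, 0, 16384/7, …
Weyl lclm of L_f,L_g ⇒ L₀ (ord ≤ 3).
L = (-96 + 1152·x + 4608·x^2)·Dx + (43 - 96·x + 240·x^2 + 4608·x^3)·Dx^2 + (-3 - 7·x - 112·x^3 + 768·x^4)·Dx^3  (order 3).
h: a_k = 2, 2, 18, 226/3, 162, 1406/5, 1458, 47002/7, …
ICs: h(0) = 2, h′(0) = 2, h′′(0) = 36.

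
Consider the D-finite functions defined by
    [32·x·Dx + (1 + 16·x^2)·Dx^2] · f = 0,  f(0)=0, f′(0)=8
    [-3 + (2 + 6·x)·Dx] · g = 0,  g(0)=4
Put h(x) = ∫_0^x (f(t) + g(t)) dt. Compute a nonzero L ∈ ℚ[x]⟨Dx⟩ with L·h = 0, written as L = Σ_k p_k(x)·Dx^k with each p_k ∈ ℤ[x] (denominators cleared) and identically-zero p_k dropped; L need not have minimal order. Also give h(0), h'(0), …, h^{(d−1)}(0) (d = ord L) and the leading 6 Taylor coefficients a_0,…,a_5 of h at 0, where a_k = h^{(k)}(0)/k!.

L = (-192 - 1440·x + 9216·x^2 + 13824·x^3)·Dx^2 + (-155 - 768·x + 4128·x^2 + 36864·x^3 + 48384·x^4)·Dx^3 + (-6 + 110·x + 576·x^2 + 2624·x^3 + 10752·x^4 + 13824·x^5)·Dx^4  (order 4).
h: a_k = 0, 4, 7, -3/2, -431/48, -81/32, …
ICs: h(0) = 0, h′(0) = 4, h′′(0) = 14, h′′′(0) = -9.

f: a_k = 0, 8, 0, -128/3, 0, 2048/5, …
g: a_k = 4, 6, -9/2, 27/4, -405/32, 1701/64, …
h₀=f+g: left-lcm gives L₀, ord ≤ 3.
Integrate: L := L₀·Dx.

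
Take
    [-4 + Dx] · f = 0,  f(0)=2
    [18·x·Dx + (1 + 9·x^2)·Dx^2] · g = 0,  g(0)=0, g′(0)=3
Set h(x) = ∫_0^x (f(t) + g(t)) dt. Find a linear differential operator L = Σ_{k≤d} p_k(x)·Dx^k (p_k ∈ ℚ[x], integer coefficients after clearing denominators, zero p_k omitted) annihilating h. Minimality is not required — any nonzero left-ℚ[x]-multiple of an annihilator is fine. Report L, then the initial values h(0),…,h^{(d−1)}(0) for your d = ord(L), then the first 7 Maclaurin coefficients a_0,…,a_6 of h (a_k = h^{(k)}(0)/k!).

L = (36 - 144·x - 972·x^2 - 1296·x^3)·Dx^2 + (-17 + 99·x^2 - 648·x^4)·Dx^3 + (2 + 9·x + 36·x^2 + 81·x^3 + 162·x^4)·Dx^4  (order 4).
h: a_k = 0, 2, 11/2, 16/3, 37/12, 64/15, 197/18, …
ICs: h(0) = 0, h′(0) = 2, h′′(0) = 11, h′′′(0) = 32.

f: a_k = 2, 8, 16, 64/3, 64/3, 256/15, 512/45, …
g: a_k = 0, 3, 0, -9, 0, 243/5, 0, …
f+g: L₀ = lclm(L_f,L_g), ord ≤ 1+2.
∫: right-multiply L₀ by Dx.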